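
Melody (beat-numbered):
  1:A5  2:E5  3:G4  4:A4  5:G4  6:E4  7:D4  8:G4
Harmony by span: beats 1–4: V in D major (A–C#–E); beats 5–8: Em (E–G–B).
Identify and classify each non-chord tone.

The harmony at that moment is A major triad (A, C#, E); G4 is not a chord tone.
It is approached by leap down from E5 and left by step up to A4.
Leap in, step out — an appoggiatura.
The harmony at that moment is E minor triad (E, G, B); D4 is not a chord tone.
It is approached by step down from E4 and left by leap up to G4.
Step in, leap out — an escape tone.

G4 (beat 3) — appoggiatura; D4 (beat 7) — escape tone.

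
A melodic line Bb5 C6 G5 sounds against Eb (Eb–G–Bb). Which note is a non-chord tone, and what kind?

C6 is an escape tone.

The harmony at that moment is Eb major triad (Eb, G, Bb); C6 is not a chord tone.
It is approached by step up from Bb5 and left by leap down to G5.
Step in, leap out — an escape tone.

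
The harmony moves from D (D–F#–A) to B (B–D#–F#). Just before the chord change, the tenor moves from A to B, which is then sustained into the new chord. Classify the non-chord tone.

The harmony at that moment is D major triad (D, F#, A); B is not a chord tone.
It is approached by step up from A and then sustained as the same pitch into the next harmony.
Arriving early and becoming a chord tone when the harmony changes — an anticipation.

B is an anticipation.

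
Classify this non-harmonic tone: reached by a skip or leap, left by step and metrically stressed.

Appoggiatura.

Approach: by leap. Departure: by step. Metric position: strong.
Leap in, step out, in a metrically strong position — an appoggiatura. (It is the mirror image of the escape tone, which steps in and leaps out from a weak position.)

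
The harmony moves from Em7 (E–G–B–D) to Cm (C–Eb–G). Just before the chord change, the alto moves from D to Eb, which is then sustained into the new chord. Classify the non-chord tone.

Eb is an anticipation.

The harmony at that moment is E minor seventh chord (E, G, B, D); Eb is not a chord tone.
It is approached by step up from D and then sustained as the same pitch into the next harmony.
Arriving early and becoming a chord tone when the harmony changes — an anticipation.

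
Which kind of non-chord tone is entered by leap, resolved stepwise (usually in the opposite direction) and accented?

Appoggiatura.

Approach: by leap. Departure: by step. Metric position: strong.
Leap in, step out, in a metrically strong position — an appoggiatura. (It is the mirror image of the escape tone, which steps in and leaps out from a weak position.)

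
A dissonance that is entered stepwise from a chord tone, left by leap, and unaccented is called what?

Escape tone.

Approach: by step. Departure: by leap. Metric position: weak.
Step in, leap out, from a weak position — an escape tone (échappée). (It is the mirror image of the appoggiatura, which leaps in and steps out on a strong beat.)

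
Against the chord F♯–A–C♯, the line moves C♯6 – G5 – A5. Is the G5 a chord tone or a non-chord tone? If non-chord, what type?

The harmony at that moment is F♯ minor triad (F♯, A, C♯); G5 is not a chord tone.
It is approached by leap down from C♯6 and left by step up to A5.
Leap in, step out — an appoggiatura.

Non-chord tone — an appoggiatura.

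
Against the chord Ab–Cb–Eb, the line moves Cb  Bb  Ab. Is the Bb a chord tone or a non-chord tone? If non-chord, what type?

Non-chord tone — a passing tone.

The harmony at that moment is Ab minor triad (Ab, Cb, Eb); Bb is not a chord tone.
It is approached by step down from Cb and left by step down to Ab.
Step in, step out in the same direction — a passing tone.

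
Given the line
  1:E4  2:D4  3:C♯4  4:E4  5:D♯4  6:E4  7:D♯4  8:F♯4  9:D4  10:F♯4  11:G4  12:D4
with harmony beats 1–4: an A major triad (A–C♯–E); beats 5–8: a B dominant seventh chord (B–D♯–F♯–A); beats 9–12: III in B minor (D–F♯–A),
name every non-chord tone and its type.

D4 (beat 2) — passing tone; E4 (beat 6) — neighbor tone; G4 (beat 11) — escape tone.

The harmony at that moment is A major triad (A, C♯, E); D4 is not a chord tone.
It is approached by step down from E4 and left by step down to C♯4.
Step in, step out in the same direction — a passing tone.
The harmony at that moment is B dominant seventh chord (B, D♯, F♯, A); E4 is not a chord tone.
It is approached by step up from D♯4 and left by step down to D♯4.
Step away and step back to the same note — a neighbor tone (upper neighbor).
The harmony at that moment is D major triad (D, F♯, A); G4 is not a chord tone.
It is approached by step up from F♯4 and left by leap down to D4.
Step in, leap out — an escape tone.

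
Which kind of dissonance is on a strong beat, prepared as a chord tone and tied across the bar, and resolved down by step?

Suspension.

Approach: by preparation — the pitch is first a chord tone, then held (tied or repeated) while the harmony changes under it. Departure: down by step. Metric position: strong.
A prepared dissonance that resolves downward by step — a suspension. (The same figure resolving upward would be a retardation.)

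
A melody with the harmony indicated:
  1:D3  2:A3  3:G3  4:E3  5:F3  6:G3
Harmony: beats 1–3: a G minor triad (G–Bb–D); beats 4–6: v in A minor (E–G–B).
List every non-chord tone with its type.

A3 (beat 2) — appoggiatura; F3 (beat 5) — passing tone.

The harmony at that moment is G minor triad (G, Bb, D); A3 is not a chord tone.
It is approached by leap up from D3 and left by step down to G3.
Leap in, step out — an appoggiatura.
The harmony at that moment is E minor triad (E, G, B); F3 is not a chord tone.
It is approached by step up from E3 and left by step up to G3.
Step in, step out in the same direction — a passing tone.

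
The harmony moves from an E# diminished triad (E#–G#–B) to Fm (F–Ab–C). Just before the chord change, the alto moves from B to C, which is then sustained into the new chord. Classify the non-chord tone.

The harmony at that moment is E# diminished triad (E#, G#, B); C is not a chord tone.
It is approached by step up from B and then sustained as the same pitch into the next harmony.
Arriving early and becoming a chord tone when the harmony changes — an anticipation.

C is an anticipation.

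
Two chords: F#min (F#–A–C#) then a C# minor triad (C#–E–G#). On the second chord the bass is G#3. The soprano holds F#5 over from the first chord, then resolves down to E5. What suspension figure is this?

At the second chord the bass is G#3. The suspended F#5 lies a seventh above the bass; after resolving down by step to E5, the interval above the bass becomes a sixth.
Suspension figures are named by those two intervals: 7–6.

7–6 suspension.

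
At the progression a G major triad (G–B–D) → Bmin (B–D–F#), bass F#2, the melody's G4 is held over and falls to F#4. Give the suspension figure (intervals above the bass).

9–8 suspension.

At the second chord the bass is F#2. The suspended G4 lies a ninth above the bass; after resolving down by step to F#4, the interval above the bass becomes an octave.
Suspension figures are named by those two intervals: 9–8.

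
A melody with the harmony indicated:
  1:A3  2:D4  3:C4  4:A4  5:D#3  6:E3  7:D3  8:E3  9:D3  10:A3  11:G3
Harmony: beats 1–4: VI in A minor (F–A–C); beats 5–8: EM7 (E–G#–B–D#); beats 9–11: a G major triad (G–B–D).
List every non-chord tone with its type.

D4 (beat 2) — appoggiatura; D3 (beat 7) — neighbor tone; A3 (beat 10) — appoggiatura.

The harmony at that moment is F major triad (F, A, C); D4 is not a chord tone.
It is approached by leap up from A3 and left by step down to C4.
Leap in, step out — an appoggiatura.
The harmony at that moment is E major seventh chord (E, G#, B, D#); D3 is not a chord tone.
It is approached by step down from E3 and left by step up to E3.
Step away and step back to the same note — a neighbor tone (lower neighbor).
The harmony at that moment is G major triad (G, B, D); A3 is not a chord tone.
It is approached by leap up from D3 and left by step down to G3.
Leap in, step out — an appoggiatura.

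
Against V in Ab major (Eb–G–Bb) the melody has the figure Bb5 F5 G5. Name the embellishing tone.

The harmony at that moment is Eb major triad (Eb, G, Bb); F5 is not a chord tone.
It is approached by leap down from Bb5 and left by step up to G5.
Leap in, step out — an appoggiatura.

F5 is an appoggiatura.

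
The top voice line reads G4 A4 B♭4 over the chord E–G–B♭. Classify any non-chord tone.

A4 is a passing tone.

The harmony at that moment is E diminished triad (E, G, B♭); A4 is not a chord tone.
It is approached by step up from G4 and left by step up to B♭4.
Step in, step out in the same direction — a passing tone.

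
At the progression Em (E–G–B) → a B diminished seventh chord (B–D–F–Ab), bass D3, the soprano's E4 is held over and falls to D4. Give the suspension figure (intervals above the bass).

9–8 suspension.

At the second chord the bass is D3. The suspended E4 lies a ninth above the bass; after resolving down by step to D4, the interval above the bass becomes an octave.
Suspension figures are named by those two intervals: 9–8.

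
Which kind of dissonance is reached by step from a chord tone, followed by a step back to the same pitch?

Approach: by step. Departure: by step in the opposite direction, back to the starting pitch.
Stepwise on both sides but reversing to return to the same chord tone — a neighbor tone. (Had it continued onward in the same direction it would be a passing tone instead.)

Neighbor tone.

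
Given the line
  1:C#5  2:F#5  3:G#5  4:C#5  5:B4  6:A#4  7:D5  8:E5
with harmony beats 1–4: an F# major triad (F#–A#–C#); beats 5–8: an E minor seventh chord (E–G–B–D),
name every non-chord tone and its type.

The harmony at that moment is F# major triad (F#, A#, C#); G#5 is not a chord tone.
It is approached by step up from F#5 and left by leap down to C#5.
Step in, leap out — an escape tone.
The harmony at that moment is E minor seventh chord (E, G, B, D); A#4 is not a chord tone.
It is approached by step down from B4 and left by leap up to D5.
Step in, leap out — an escape tone.

G#5 (beat 3) — escape tone; A#4 (beat 6) — escape tone.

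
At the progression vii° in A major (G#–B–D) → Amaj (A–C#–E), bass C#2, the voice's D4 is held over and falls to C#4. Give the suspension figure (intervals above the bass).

At the second chord the bass is C#2. The suspended D4 lies a ninth above the bass; after resolving down by step to C#4, the interval above the bass becomes an octave.
Suspension figures are named by those two intervals: 9–8.

9–8 suspension.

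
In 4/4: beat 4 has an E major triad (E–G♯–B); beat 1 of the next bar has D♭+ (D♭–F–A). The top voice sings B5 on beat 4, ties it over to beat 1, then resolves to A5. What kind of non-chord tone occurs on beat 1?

Suspension.

The harmony at that moment is D♭ augmented triad (D♭, F, A); B5 is not a chord tone.
It is held over (the same pitch as the preceding B5) and left by step down to A5.
Held over from the previous chord and resolving down by step — a suspension.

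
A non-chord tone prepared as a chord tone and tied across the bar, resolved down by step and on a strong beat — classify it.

Suspension.

Approach: by preparation — the pitch is first a chord tone, then held (tied or repeated) while the harmony changes under it. Departure: down by step. Metric position: strong.
A prepared dissonance that resolves downward by step — a suspension. (The same figure resolving upward would be a retardation.)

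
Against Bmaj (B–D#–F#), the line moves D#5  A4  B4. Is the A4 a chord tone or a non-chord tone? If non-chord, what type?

The harmony at that moment is B major triad (B, D#, F#); A4 is not a chord tone.
It is approached by leap down from D#5 and left by step up to B4.
Leap in, step out — an appoggiatura.

Non-chord tone — an appoggiatura.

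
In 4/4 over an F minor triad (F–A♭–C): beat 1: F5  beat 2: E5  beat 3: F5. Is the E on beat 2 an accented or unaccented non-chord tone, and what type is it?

The harmony at that moment is F minor triad (F, A♭, C); E5 is not a chord tone.
It is approached by step down from F5 and left by step up to F5.
Step away and step back to the same note — a neighbor tone (lower neighbor).
It falls on a weak beat, so it is unaccented.

Unaccented neighbor tone.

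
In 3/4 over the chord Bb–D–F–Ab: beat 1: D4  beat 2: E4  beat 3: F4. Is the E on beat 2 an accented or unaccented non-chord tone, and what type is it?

The harmony at that moment is Bb dominant seventh chord (Bb, D, F, Ab); E4 is not a chord tone.
It is approached by step up from D4 and left by step up to F4.
Step in, step out in the same direction — a passing tone.
It falls on a weak beat, so it is unaccented.

Unaccented passing tone.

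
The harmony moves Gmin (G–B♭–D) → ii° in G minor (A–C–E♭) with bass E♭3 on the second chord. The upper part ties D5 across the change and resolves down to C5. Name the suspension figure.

At the second chord the bass is E♭3. The suspended D5 lies a seventh above the bass; after resolving down by step to C5, the interval above the bass becomes a sixth.
Suspension figures are named by those two intervals: 7–6.

7–6 suspension.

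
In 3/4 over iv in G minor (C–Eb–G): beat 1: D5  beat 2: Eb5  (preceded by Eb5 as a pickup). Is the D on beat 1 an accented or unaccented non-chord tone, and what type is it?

The harmony at that moment is C minor triad (C, Eb, G); D5 is not a chord tone.
It is approached by step down from Eb5 and left by step up to Eb5.
Step away and step back to the same note — a neighbor tone (lower neighbor).
It falls on the downbeat, so it is accented.

Accented neighbor tone.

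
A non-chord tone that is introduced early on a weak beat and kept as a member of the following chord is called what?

Approach: ahead of the chord change (typically by step), so it is dissonant against the current harmony. Departure: none — the same pitch is restated or held and is a chord tone of the new harmony.
Dissonant first, consonant once the harmony catches up: the note simply arrives early — an anticipation. (The reverse timing, consonant first and dissonant after the change, would be a suspension or retardation.)

Anticipation.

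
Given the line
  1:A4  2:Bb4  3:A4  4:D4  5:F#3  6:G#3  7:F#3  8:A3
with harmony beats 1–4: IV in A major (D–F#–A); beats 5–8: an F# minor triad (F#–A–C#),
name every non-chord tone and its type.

Bb4 (beat 2) — neighbor tone; G#3 (beat 6) — neighbor tone.

The harmony at that moment is D major triad (D, F#, A); Bb4 is not a chord tone.
It is approached by step up from A4 and left by step down to A4.
Step away and step back to the same note — a neighbor tone (upper neighbor).
The harmony at that moment is F# minor triad (F#, A, C#); G#3 is not a chord tone.
It is approached by step up from F#3 and left by step down to F#3.
Step away and step back to the same note — a neighbor tone (upper neighbor).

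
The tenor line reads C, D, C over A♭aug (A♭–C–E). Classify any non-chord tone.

D is a neighbor tone.

The harmony at that moment is A♭ augmented triad (A♭, C, E); D is not a chord tone.
It is approached by step up from C and left by step down to C.
Step away and step back to the same note — a neighbor tone (upper neighbor).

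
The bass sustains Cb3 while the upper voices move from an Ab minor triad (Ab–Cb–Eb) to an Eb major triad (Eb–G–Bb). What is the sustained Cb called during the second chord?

Pedal tone (pedal point).

The harmony at that moment is Eb major triad (Eb, G, Bb); Cb3 is not a chord tone.
It is held over (the same pitch as the preceding Cb3) and then sustained as the same pitch into the next harmony.
Sustained through a change of harmony — a pedal tone.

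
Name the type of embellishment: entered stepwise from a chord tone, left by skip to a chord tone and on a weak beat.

Escape tone.

Approach: by step. Departure: by leap. Metric position: weak.
Step in, leap out, from a weak position — an escape tone (échappée). (It is the mirror image of the appoggiatura, which leaps in and steps out on a strong beat.)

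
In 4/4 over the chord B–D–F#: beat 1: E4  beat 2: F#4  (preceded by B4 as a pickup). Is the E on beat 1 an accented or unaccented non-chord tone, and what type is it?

Accented appoggiatura.

The harmony at that moment is B minor triad (B, D, F#); E4 is not a chord tone.
It is approached by leap down from B4 and left by step up to F#4.
Leap in, step out — an appoggiatura.
It falls on the downbeat, so it is accented.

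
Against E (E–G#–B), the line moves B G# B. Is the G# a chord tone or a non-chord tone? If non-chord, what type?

Chord tone (the third of E major triad).

E major triad contains E, G#, B; G# is the third, so it is a chord tone.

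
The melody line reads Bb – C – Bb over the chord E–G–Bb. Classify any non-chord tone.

The harmony at that moment is E diminished triad (E, G, Bb); C is not a chord tone.
It is approached by step up from Bb and left by step down to Bb.
Step away and step back to the same note — a neighbor tone (upper neighbor).

C is a neighbor tone.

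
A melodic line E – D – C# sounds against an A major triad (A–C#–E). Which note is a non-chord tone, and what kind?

D is a passing tone.

The harmony at that moment is A major triad (A, C#, E); D is not a chord tone.
It is approached by step down from E and left by step down to C#.
Step in, step out in the same direction — a passing tone.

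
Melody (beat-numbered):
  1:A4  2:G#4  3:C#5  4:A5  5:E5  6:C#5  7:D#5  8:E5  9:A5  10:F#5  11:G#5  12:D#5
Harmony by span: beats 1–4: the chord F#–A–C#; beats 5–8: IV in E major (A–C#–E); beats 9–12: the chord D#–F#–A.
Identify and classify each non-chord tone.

The harmony at that moment is F# minor triad (F#, A, C#); G#4 is not a chord tone.
It is approached by step down from A4 and left by leap up to C#5.
Step in, leap out — an escape tone.
The harmony at that moment is A major triad (A, C#, E); D#5 is not a chord tone.
It is approached by step up from C#5 and left by step up to E5.
Step in, step out in the same direction — a passing tone.
The harmony at that moment is D# diminished triad (D#, F#, A); G#5 is not a chord tone.
It is approached by step up from F#5 and left by leap down to D#5.
Step in, leap out — an escape tone.

G#4 (beat 2) — escape tone; D#5 (beat 7) — passing tone; G#5 (beat 11) — escape tone.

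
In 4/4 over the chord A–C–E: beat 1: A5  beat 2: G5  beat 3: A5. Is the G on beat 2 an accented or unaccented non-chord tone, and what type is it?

Unaccented neighbor tone.

The harmony at that moment is A minor triad (A, C, E); G5 is not a chord tone.
It is approached by step down from A5 and left by step up to A5.
Step away and step back to the same note — a neighbor tone (lower neighbor).
It falls on a weak beat, so it is unaccented.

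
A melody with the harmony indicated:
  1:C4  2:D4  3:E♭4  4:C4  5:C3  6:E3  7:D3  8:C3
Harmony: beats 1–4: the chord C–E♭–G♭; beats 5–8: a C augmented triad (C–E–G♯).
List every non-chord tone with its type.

D4 (beat 2) — passing tone; D3 (beat 7) — passing tone.

The harmony at that moment is C diminished triad (C, E♭, G♭); D4 is not a chord tone.
It is approached by step up from C4 and left by step up to E♭4.
Step in, step out in the same direction — a passing tone.
The harmony at that moment is C augmented triad (C, E, G♯); D3 is not a chord tone.
It is approached by step down from E3 and left by step down to C3.
Step in, step out in the same direction — a passing tone.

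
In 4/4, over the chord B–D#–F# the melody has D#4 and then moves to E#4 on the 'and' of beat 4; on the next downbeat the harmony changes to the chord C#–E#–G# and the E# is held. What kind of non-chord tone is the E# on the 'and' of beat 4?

The harmony at that moment is B major triad (B, D#, F#); E#4 is not a chord tone.
It is approached by step up from D#4 and then sustained as the same pitch into the next harmony.
Arriving early and becoming a chord tone when the harmony changes — an anticipation.

Anticipation.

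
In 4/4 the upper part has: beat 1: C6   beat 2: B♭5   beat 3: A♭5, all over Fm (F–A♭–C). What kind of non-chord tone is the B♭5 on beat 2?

Passing tone.

The harmony at that moment is F minor triad (F, A♭, C); B♭5 is not a chord tone.
It is approached by step down from C6 and left by step down to A♭5.
Step in, step out in the same direction — a passing tone.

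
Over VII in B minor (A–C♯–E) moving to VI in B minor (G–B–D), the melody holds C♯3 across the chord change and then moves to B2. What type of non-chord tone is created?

The harmony at that moment is G major triad (G, B, D); C♯3 is not a chord tone.
It is held over (the same pitch as the preceding C♯3) and left by step down to B2.
Held over from the previous chord and resolving down by step — a suspension.

C♯3 is a suspension.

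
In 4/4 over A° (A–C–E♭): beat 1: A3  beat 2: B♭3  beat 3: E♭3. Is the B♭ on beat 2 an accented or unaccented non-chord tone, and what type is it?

The harmony at that moment is A diminished triad (A, C, E♭); B♭3 is not a chord tone.
It is approached by step up from A3 and left by leap down to E♭3.
Step in, leap out — an escape tone.
It falls on a weak beat, so it is unaccented.

Unaccented escape tone.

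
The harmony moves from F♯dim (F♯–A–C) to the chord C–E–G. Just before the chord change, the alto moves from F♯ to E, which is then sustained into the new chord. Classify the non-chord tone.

The harmony at that moment is F♯ diminished triad (F♯, A, C); E is not a chord tone.
It is approached by step down from F♯ and then sustained as the same pitch into the next harmony.
Arriving early and becoming a chord tone when the harmony changes — an anticipation.

E is an anticipation.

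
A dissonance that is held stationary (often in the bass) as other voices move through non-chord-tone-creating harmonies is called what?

Approach: none. Departure: none — a single pitch is sustained while the chords change around it, passing through harmonies that do not contain it.
No melodic motion at all; the dissonance is created entirely by the moving harmonies against the stationary note — a pedal tone (pedal point).

Pedal tone.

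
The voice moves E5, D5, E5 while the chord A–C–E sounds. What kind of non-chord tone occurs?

D5 is a neighbor tone.

The harmony at that moment is A minor triad (A, C, E); D5 is not a chord tone.
It is approached by step down from E5 and left by step up to E5.
Step away and step back to the same note — a neighbor tone (lower neighbor).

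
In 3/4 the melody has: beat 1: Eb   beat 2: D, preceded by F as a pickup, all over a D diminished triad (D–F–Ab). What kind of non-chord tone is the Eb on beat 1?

The harmony at that moment is D diminished triad (D, F, Ab); Eb is not a chord tone.
It is approached by step down from F and left by step down to D.
Step in, step out in the same direction — a passing tone.

Passing tone.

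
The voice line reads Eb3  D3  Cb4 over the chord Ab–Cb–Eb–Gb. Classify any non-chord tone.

The harmony at that moment is Ab minor seventh chord (Ab, Cb, Eb, Gb); D3 is not a chord tone.
It is approached by step down from Eb3 and left by leap up to Cb4.
Step in, leap out — an escape tone.

D3 is an escape tone.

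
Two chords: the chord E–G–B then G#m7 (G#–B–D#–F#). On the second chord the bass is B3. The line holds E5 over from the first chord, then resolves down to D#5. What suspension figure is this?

At the second chord the bass is B3. The suspended E5 lies a fourth above the bass; after resolving down by step to D#5, the interval above the bass becomes a third.
Suspension figures are named by those two intervals: 4–3.

4–3 suspension.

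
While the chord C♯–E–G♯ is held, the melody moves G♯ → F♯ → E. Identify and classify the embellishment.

The harmony at that moment is C♯ minor triad (C♯, E, G♯); F♯ is not a chord tone.
It is approached by step down from G♯ and left by step down to E.
Step in, step out in the same direction — a passing tone.

F♯ is a passing tone.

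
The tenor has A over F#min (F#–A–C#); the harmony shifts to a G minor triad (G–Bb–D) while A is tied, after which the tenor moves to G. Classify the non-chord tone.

The harmony at that moment is G minor triad (G, Bb, D); A is not a chord tone.
It is held over (the same pitch as the preceding A) and left by step down to G.
Held over from the previous chord and resolving down by step — a suspension.

A is a suspension.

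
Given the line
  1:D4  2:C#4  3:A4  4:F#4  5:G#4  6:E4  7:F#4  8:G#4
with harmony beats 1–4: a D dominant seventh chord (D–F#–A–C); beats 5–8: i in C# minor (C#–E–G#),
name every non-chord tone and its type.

The harmony at that moment is D dominant seventh chord (D, F#, A, C); C#4 is not a chord tone.
It is approached by step down from D4 and left by leap up to A4.
Step in, leap out — an escape tone.
The harmony at that moment is C# minor triad (C#, E, G#); F#4 is not a chord tone.
It is approached by step up from E4 and left by step up to G#4.
Step in, step out in the same direction — a passing tone.

C#4 (beat 2) — escape tone; F#4 (beat 7) — passing tone.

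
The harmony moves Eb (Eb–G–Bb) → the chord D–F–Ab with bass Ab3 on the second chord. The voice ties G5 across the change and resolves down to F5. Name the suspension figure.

At the second chord the bass is Ab3. The suspended G5 lies a seventh above the bass; after resolving down by step to F5, the interval above the bass becomes a sixth.
Suspension figures are named by those two intervals: 7–6.

7–6 suspension.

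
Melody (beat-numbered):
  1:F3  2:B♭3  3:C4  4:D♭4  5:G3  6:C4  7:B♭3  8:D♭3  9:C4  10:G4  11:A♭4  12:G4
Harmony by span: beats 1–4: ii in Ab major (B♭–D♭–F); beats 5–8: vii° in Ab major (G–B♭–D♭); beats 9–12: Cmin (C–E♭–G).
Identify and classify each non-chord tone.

C4 (beat 3) — passing tone; C4 (beat 6) — appoggiatura; A♭4 (beat 11) — neighbor tone.

The harmony at that moment is B♭ minor triad (B♭, D♭, F); C4 is not a chord tone.
It is approached by step up from B♭3 and left by step up to D♭4.
Step in, step out in the same direction — a passing tone.
The harmony at that moment is G diminished triad (G, B♭, D♭); C4 is not a chord tone.
It is approached by leap up from G3 and left by step down to B♭3.
Leap in, step out — an appoggiatura.
The harmony at that moment is C minor triad (C, E♭, G); A♭4 is not a chord tone.
It is approached by step up from G4 and left by step down to G4.
Step away and step back to the same note — a neighbor tone (upper neighbor).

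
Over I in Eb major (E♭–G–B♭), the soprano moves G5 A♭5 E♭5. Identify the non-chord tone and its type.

A♭5 is an escape tone.

The harmony at that moment is E♭ major triad (E♭, G, B♭); A♭5 is not a chord tone.
It is approached by step up from G5 and left by leap down to E♭5.
Step in, leap out — an escape tone.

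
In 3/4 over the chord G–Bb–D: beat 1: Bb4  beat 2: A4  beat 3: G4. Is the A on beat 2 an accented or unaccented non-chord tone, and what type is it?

Unaccented passing tone.

The harmony at that moment is G minor triad (G, Bb, D); A4 is not a chord tone.
It is approached by step down from Bb4 and left by step down to G4.
Step in, step out in the same direction — a passing tone.
It falls on a weak beat, so it is unaccented.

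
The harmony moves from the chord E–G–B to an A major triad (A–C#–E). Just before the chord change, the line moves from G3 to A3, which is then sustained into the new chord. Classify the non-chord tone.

A3 is an anticipation.

The harmony at that moment is E minor triad (E, G, B); A3 is not a chord tone.
It is approached by step up from G3 and then sustained as the same pitch into the next harmony.
Arriving early and becoming a chord tone when the harmony changes — an anticipation.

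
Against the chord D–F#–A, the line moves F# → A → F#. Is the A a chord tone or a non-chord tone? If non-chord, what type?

D major triad contains D, F#, A; A is the fifth, so it is a chord tone.

Chord tone (the fifth of D major triad).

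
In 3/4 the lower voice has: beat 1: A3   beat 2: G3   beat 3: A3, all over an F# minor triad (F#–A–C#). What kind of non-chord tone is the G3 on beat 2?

The harmony at that moment is F# minor triad (F#, A, C#); G3 is not a chord tone.
It is approached by step down from A3 and left by step up to A3.
Step away and step back to the same note — a neighbor tone (lower neighbor).

Lower neighbor tone.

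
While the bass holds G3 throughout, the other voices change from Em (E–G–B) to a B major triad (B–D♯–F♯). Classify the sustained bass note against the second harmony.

Pedal tone (pedal point).

The harmony at that moment is B major triad (B, D♯, F♯); G3 is not a chord tone.
It is held over (the same pitch as the preceding G3) and then sustained as the same pitch into the next harmony.
Sustained through a change of harmony — a pedal tone.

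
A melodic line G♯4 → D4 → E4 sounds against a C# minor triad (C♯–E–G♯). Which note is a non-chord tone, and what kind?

D4 is an appoggiatura.

The harmony at that moment is C♯ minor triad (C♯, E, G♯); D4 is not a chord tone.
It is approached by leap down from G♯4 and left by step up to E4.
Leap in, step out — an appoggiatura.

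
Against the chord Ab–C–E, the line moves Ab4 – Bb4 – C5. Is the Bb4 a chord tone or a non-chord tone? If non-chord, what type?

Non-chord tone — a passing tone.

The harmony at that moment is Ab augmented triad (Ab, C, E); Bb4 is not a chord tone.
It is approached by step up from Ab4 and left by step up to C5.
Step in, step out in the same direction — a passing tone.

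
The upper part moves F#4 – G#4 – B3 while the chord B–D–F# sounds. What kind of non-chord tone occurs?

The harmony at that moment is B minor triad (B, D, F#); G#4 is not a chord tone.
It is approached by step up from F#4 and left by leap down to B3.
Step in, leap out — an escape tone.

G#4 is an escape tone.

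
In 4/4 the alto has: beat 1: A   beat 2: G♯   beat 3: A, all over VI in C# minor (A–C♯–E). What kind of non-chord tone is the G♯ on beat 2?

The harmony at that moment is A major triad (A, C♯, E); G♯ is not a chord tone.
It is approached by step down from A and left by step up to A.
Step away and step back to the same note — a neighbor tone (lower neighbor).

Lower neighbor tone.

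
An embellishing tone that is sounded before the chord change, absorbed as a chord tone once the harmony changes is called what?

Approach: ahead of the chord change (typically by step), so it is dissonant against the current harmony. Departure: none — the same pitch is restated or held and is a chord tone of the new harmony.
Dissonant first, consonant once the harmony catches up: the note simply arrives early — an anticipation. (The reverse timing, consonant first and dissonant after the change, would be a suspension or retardation.)

Anticipation.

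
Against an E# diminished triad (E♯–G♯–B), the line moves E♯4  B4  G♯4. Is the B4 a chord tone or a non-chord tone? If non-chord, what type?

Chord tone (the fifth of E# diminished triad).

E# diminished triad contains E♯, G♯, B; B is the fifth, so it is a chord tone.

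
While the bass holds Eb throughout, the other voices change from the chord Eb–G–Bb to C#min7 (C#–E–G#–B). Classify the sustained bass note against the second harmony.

The harmony at that moment is C# minor seventh chord (C#, E, G#, B); Eb is not a chord tone.
It is held over (the same pitch as the preceding Eb) and then sustained as the same pitch into the next harmony.
Sustained through a change of harmony — a pedal tone.

Pedal tone (pedal point).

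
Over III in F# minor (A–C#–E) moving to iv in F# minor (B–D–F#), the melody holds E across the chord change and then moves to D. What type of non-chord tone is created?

The harmony at that moment is B minor triad (B, D, F#); E is not a chord tone.
It is held over (the same pitch as the preceding E) and left by step down to D.
Held over from the previous chord and resolving down by step — a suspension.

E is a suspension.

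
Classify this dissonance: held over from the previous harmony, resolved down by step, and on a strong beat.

Approach: by preparation — the pitch is first a chord tone, then held (tied or repeated) while the harmony changes under it. Departure: down by step. Metric position: strong.
A prepared dissonance that resolves downward by step — a suspension. (The same figure resolving upward would be a retardation.)

Suspension.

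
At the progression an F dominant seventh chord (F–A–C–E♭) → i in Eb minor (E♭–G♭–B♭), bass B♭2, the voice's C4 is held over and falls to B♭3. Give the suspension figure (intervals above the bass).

At the second chord the bass is B♭2. The suspended C4 lies a ninth above the bass; after resolving down by step to B♭3, the interval above the bass becomes an octave.
Suspension figures are named by those two intervals: 9–8.

9–8 suspension.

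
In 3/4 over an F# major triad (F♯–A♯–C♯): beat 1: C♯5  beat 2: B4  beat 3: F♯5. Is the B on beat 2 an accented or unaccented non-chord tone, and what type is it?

The harmony at that moment is F♯ major triad (F♯, A♯, C♯); B4 is not a chord tone.
It is approached by step down from C♯5 and left by leap up to F♯5.
Step in, leap out — an escape tone.
It falls on a weak beat, so it is unaccented.

Unaccented escape tone.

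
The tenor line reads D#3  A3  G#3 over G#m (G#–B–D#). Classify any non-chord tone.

A3 is an appoggiatura.

The harmony at that moment is G# minor triad (G#, B, D#); A3 is not a chord tone.
It is approached by leap up from D#3 and left by step down to G#3.
Leap in, step out — an appoggiatura.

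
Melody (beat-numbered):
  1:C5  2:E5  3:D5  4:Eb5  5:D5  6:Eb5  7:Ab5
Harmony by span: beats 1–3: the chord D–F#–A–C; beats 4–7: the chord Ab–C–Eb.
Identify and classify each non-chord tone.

E5 (beat 2) — appoggiatura; D5 (beat 5) — neighbor tone.

The harmony at that moment is D dominant seventh chord (D, F#, A, C); E5 is not a chord tone.
It is approached by leap up from C5 and left by step down to D5.
Leap in, step out — an appoggiatura.
The harmony at that moment is Ab major triad (Ab, C, Eb); D5 is not a chord tone.
It is approached by step down from Eb5 and left by step up to Eb5.
Step away and step back to the same note — a neighbor tone (lower neighbor).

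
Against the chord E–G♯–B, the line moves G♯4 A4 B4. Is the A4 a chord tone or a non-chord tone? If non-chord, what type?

The harmony at that moment is E major triad (E, G♯, B); A4 is not a chord tone.
It is approached by step up from G♯4 and left by step up to B4.
Step in, step out in the same direction — a passing tone.

Non-chord tone — a passing tone.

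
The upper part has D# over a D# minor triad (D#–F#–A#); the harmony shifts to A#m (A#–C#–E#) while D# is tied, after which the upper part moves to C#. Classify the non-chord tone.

The harmony at that moment is A# minor triad (A#, C#, E#); D# is not a chord tone.
It is held over (the same pitch as the preceding D#) and left by step down to C#.
Held over from the previous chord and resolving down by step — a suspension.

D# is a suspension.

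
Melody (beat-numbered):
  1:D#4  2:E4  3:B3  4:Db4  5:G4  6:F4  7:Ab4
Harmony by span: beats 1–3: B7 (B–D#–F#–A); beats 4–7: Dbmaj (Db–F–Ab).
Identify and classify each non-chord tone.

The harmony at that moment is B dominant seventh chord (B, D#, F#, A); E4 is not a chord tone.
It is approached by step up from D#4 and left by leap down to B3.
Step in, leap out — an escape tone.
The harmony at that moment is Db major triad (Db, F, Ab); G4 is not a chord tone.
It is approached by leap up from Db4 and left by step down to F4.
Leap in, step out — an appoggiatura.

E4 (beat 2) — escape tone; G4 (beat 5) — appoggiatura.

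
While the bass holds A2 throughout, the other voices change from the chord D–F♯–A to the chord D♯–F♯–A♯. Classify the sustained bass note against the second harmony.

The harmony at that moment is D♯ minor triad (D♯, F♯, A♯); A2 is not a chord tone.
It is held over (the same pitch as the preceding A2) and then sustained as the same pitch into the next harmony.
Sustained through a change of harmony — a pedal tone.

Pedal tone (pedal point).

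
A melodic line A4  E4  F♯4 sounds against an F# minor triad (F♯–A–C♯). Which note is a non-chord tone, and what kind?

The harmony at that moment is F♯ minor triad (F♯, A, C♯); E4 is not a chord tone.
It is approached by leap down from A4 and left by step up to F♯4.
Leap in, step out — an appoggiatura.

E4 is an appoggiatura.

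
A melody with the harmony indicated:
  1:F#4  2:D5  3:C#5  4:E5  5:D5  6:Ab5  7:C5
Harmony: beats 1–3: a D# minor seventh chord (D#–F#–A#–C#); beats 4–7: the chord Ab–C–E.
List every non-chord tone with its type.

D5 (beat 2) — appoggiatura; D5 (beat 5) — escape tone.

The harmony at that moment is D# minor seventh chord (D#, F#, A#, C#); D5 is not a chord tone.
It is approached by leap up from F#4 and left by step down to C#5.
Leap in, step out — an appoggiatura.
The harmony at that moment is Ab augmented triad (Ab, C, E); D5 is not a chord tone.
It is approached by step down from E5 and left by leap up to Ab5.
Step in, leap out — an escape tone.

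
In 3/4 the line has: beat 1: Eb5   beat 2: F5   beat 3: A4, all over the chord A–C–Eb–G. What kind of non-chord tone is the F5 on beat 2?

The harmony at that moment is A half-diminished seventh chord (A, C, Eb, G); F5 is not a chord tone.
It is approached by step up from Eb5 and left by leap down to A4.
Step in, leap out, on a weak beat — an escape tone.

Escape tone.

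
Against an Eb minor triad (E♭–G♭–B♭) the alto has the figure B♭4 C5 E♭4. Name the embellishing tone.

The harmony at that moment is E♭ minor triad (E♭, G♭, B♭); C5 is not a chord tone.
It is approached by step up from B♭4 and left by leap down to E♭4.
Step in, leap out — an escape tone.

C5 is an escape tone.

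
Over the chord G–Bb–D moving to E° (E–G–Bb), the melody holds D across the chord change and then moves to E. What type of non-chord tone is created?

D is a retardation.

The harmony at that moment is E diminished triad (E, G, Bb); D is not a chord tone.
It is held over (the same pitch as the preceding D) and left by step up to E.
Held over from the previous chord and resolving up by step — a retardation.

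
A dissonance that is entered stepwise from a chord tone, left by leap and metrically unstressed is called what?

Escape tone.

Approach: by step. Departure: by leap. Metric position: weak.
Step in, leap out, from a weak position — an escape tone (échappée). (It is the mirror image of the appoggiatura, which leaps in and steps out on a strong beat.)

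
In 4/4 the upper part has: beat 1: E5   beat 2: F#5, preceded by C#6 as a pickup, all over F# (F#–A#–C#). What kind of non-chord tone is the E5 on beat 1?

Appoggiatura.

The harmony at that moment is F# major triad (F#, A#, C#); E5 is not a chord tone.
It is approached by leap down from C#6 and left by step up to F#5.
Leap in, step out, metrically accented — an appoggiatura.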